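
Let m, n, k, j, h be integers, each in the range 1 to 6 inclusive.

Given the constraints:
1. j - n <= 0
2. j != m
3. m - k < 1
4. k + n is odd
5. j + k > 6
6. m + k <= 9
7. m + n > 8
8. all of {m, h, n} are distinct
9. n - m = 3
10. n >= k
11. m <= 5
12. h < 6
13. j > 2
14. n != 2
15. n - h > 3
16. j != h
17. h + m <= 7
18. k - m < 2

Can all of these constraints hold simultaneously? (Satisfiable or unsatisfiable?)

Satisfiable

One satisfying assignment is m = 3, n = 6, k = 3, j = 6, h = 1.
For the less obvious constraints — constraint 1: j - n = 0; constraint 3: m - k = 0; constraint 5: j + k = 9 — and the others hold by inspection.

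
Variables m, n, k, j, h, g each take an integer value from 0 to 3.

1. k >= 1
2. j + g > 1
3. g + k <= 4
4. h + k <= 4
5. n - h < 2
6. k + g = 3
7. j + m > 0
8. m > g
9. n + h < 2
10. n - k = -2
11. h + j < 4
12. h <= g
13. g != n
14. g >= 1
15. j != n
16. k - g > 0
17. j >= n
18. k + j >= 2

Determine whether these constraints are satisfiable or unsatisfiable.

Satisfiable

One satisfying assignment is m = 2, n = 0, k = 2, j = 1, h = 0, g = 1.
For the less obvious constraints — constraint 2: j + g = 2; constraint 3: g + k = 3; constraint 4: h + k = 2 — and the others hold by inspection.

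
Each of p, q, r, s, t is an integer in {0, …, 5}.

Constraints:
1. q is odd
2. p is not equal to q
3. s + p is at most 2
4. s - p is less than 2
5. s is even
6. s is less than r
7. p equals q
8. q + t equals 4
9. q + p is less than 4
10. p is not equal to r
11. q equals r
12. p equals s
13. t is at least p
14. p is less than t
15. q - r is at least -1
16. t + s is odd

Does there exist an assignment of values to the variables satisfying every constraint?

From constraints 7 and 11, p = q = r, so p = r. But constraint 10 says p ≠ r. Contradiction.

Unsatisfiable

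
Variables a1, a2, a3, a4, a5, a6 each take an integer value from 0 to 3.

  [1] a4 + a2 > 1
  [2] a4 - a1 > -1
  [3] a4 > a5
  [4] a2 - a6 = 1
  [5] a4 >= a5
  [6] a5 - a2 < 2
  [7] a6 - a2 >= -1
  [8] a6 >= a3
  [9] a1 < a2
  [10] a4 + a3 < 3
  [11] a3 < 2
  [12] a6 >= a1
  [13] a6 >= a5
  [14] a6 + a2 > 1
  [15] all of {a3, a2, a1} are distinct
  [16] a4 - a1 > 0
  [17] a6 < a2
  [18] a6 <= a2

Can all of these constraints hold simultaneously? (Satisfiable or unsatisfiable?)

Satisfiable

Setting (a1, a2, a3, a4, a5, a6) = (1, 2, 0, 2, 1, 1) satisfies everything: constraint 1: a4 + a2 = 4; constraint 2: a4 - a1 = 1; constraint 4: a2 - a6 = 1, and the others follow.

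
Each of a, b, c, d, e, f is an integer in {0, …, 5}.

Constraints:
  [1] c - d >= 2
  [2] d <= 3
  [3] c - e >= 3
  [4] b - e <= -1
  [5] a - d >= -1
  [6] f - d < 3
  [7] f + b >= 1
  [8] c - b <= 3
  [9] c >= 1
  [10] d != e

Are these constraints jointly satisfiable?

Constraints 3, 4, and 8 give c − e ≥ 3, e − b ≥ 1, b − c ≥ -3.
Adding all 3 inequalities: the left sides telescope to 0, and the right sides sum to 3 + 1 + (-3) = 1. So 0 ≥ 1, which is false.

Unsatisfiable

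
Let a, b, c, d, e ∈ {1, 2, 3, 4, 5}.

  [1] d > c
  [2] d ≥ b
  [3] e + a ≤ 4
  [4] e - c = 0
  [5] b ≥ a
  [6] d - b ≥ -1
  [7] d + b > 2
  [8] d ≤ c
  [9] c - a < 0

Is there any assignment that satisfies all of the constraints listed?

Constraints 2, 5, 8, and 9 give c < a, a ≤ b, b ≤ d, d ≤ c. Chaining: c < a ≤ b ≤ d ≤ c, which forces c < c — impossible.

Unsatisfiable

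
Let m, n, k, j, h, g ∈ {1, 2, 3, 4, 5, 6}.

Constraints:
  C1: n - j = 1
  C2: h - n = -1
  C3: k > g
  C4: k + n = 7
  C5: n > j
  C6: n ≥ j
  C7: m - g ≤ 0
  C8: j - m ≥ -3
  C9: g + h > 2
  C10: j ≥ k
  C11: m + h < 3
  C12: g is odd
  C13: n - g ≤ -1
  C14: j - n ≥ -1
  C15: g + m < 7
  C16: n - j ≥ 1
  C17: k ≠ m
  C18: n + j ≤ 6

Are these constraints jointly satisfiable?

Unsatisfiable

Constraints 3, 5, 10, and 13 give k ≤ j, j < n, n < g, g < k. Chaining: k ≤ j < n < g < k, which forces k < k — impossible.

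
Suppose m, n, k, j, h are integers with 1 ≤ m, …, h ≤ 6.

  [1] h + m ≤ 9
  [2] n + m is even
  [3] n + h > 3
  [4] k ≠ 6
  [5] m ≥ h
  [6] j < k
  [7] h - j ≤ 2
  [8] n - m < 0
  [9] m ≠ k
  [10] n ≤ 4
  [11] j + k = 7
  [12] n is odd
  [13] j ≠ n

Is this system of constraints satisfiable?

Try m = 3, n = 1, k = 4, j = 3, h = 3.
Check constraint 1: h + m = 6; constraint 3: n + h = 4. The remaining constraints are straightforward to verify.

Satisfiable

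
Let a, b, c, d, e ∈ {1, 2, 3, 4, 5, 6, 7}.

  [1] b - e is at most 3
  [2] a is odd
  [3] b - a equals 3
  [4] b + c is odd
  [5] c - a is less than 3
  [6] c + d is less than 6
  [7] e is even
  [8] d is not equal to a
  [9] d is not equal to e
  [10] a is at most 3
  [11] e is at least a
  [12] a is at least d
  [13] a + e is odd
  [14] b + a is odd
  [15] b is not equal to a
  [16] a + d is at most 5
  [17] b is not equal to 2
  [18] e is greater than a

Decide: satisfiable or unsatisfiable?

Satisfiable

Setting (a, b, c, d, e) = (3, 6, 3, 2, 6) satisfies everything: constraint 1: b - e = 0; constraint 3: b - a = 3, and the others follow.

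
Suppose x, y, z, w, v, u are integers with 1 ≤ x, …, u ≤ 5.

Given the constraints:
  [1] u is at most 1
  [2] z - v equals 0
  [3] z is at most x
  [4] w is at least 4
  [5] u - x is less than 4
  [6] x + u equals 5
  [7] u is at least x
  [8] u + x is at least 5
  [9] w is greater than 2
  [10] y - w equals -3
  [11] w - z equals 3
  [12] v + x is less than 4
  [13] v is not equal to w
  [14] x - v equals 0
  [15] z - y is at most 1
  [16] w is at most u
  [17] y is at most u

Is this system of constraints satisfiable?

From constraints 4 and 16: u ≥ w and w ≥ 4, so u ≥ 4. From constraint 1: u ≤ 1. But 1 < 4, so no value of u works.

Unsatisfiable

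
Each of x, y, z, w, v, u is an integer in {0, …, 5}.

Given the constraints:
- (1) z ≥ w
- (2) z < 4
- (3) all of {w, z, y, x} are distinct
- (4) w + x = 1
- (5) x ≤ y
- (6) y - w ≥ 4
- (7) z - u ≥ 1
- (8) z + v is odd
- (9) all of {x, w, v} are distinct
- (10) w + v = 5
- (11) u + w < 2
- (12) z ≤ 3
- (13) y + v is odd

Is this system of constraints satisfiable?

Satisfiable

Setting (x, y, z, w, v, u) = (1, 4, 2, 0, 5, 1) satisfies everything: constraint 4: w + x = 1; constraint 6: y - w = 4; constraint 7: z - u = 1, and the others follow.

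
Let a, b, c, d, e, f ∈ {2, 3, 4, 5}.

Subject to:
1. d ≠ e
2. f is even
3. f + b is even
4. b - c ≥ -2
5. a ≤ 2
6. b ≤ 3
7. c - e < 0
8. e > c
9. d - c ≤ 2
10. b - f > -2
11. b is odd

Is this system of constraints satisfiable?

Unsatisfiable

Constraint 2 makes f even and constraint 11 makes b odd, so f + b must be odd. Constraint 3 says f + b is even — contradiction.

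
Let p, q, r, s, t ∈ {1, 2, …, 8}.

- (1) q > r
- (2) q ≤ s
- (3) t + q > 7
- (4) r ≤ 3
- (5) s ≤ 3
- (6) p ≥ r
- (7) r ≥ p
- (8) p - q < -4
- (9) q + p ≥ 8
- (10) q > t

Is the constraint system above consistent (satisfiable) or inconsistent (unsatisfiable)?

Unsatisfiable

From constraints 2 and 5: q ≤ s ≤ 3. From constraints 4 and 7: p ≤ r ≤ 3. Hence q + p ≤ 6. But constraint 9 requires q + p ≥ 8, and 8 > 6. Contradiction.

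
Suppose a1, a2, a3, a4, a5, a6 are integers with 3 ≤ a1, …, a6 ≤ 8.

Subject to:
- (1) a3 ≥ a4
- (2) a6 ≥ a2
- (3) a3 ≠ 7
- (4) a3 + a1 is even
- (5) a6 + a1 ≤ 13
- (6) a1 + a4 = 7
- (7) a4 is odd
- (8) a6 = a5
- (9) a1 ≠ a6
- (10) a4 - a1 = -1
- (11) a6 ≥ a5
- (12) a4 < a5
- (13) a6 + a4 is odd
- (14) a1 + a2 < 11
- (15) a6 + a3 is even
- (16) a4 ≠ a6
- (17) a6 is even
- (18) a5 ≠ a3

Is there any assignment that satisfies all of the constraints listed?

Try a1 = 4, a2 = 6, a3 = 8, a4 = 3, a5 = 6, a6 = 6.
Check constraint 5: a6 + a1 = 10; constraint 6: a1 + a4 = 7. The remaining constraints are straightforward to verify.

Satisfiable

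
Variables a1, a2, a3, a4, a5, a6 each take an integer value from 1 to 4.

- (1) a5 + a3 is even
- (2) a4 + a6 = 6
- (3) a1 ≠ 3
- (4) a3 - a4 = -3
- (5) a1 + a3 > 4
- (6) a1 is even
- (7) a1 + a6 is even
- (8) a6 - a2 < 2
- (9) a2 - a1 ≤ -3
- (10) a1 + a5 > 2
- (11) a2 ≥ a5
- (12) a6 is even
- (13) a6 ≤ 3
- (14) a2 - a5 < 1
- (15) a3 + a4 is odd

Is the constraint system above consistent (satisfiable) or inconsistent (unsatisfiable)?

One satisfying assignment is a1 = 4, a2 = 1, a3 = 1, a4 = 4, a5 = 1, a6 = 2.
For the less obvious constraints — constraint 2: a4 + a6 = 6; constraint 4: a3 - a4 = -3 — and the others hold by inspection.

Satisfiable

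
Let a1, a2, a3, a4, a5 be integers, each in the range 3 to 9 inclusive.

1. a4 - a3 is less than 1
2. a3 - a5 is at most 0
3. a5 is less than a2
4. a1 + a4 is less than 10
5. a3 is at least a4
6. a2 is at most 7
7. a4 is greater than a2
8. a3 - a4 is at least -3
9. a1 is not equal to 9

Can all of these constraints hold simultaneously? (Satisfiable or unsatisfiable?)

Constraints 2, 3, 5, and 7 give a3 ≤ a5, a5 < a2, a2 < a4, a4 ≤ a3. Chaining: a3 ≤ a5 < a2 < a4 ≤ a3, which forces a3 < a3 — impossible.

Unsatisfiable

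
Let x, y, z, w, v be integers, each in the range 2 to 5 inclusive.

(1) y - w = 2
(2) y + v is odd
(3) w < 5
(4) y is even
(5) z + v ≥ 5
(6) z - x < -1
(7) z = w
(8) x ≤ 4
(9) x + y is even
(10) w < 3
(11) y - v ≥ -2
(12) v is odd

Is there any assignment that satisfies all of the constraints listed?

One satisfying assignment is x = 4, y = 4, z = 2, w = 2, v = 3.
For the less obvious constraints — constraint 1: y - w = 2; constraint 5: z + v = 5 — and the others hold by inspection.

Satisfiable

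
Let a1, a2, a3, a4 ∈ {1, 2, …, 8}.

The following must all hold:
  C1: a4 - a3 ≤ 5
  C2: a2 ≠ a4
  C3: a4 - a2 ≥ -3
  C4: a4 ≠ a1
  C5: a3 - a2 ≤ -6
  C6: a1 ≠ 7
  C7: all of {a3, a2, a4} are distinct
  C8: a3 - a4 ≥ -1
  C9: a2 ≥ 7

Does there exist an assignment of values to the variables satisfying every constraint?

Unsatisfiable

Constraints 3, 5, and 8 give a4 − a2 ≥ -3, a2 − a3 ≥ 6, a3 − a4 ≥ -1.
Adding all 3 inequalities: the left sides telescope to 0, and the right sides sum to (-3) + 6 + (-1) = 2. So 0 ≥ 2, which is false.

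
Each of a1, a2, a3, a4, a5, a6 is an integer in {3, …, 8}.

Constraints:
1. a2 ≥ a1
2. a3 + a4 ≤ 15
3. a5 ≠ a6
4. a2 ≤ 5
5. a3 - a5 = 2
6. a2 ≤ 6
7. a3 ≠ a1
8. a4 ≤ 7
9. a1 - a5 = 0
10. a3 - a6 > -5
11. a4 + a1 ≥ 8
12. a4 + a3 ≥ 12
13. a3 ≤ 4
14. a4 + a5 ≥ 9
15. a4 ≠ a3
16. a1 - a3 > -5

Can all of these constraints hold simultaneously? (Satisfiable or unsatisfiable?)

From constraint 8: a4 ≤ 7. From constraint 13: a3 ≤ 4. Hence a4 + a3 ≤ 11. But constraint 12 requires a4 + a3 ≥ 12, and 12 > 11. Contradiction.

Unsatisfiable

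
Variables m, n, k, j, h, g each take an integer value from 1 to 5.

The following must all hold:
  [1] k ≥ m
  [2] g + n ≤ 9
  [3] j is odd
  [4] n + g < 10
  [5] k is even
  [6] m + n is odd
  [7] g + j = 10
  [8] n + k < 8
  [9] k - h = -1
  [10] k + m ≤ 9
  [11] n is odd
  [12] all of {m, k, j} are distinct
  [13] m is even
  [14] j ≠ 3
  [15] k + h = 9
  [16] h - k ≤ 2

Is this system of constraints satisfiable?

Satisfiable

One satisfying assignment is m = 2, n = 3, k = 4, j = 5, h = 5, g = 5.
For the less obvious constraints — constraint 2: g + n = 8; constraint 4: n + g = 8 — and the others hold by inspection.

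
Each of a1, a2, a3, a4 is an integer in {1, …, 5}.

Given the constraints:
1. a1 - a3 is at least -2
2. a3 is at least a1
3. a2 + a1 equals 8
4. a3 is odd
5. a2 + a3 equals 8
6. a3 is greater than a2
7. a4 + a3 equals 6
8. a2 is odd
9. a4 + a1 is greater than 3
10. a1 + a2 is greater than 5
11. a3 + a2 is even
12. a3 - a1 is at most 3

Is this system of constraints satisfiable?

Satisfiable

Take a1 = 5, a2 = 3, a3 = 5, a4 = 1. Then constraint 1: a1 - a3 = 0; constraint 3: a2 + a1 = 8; constraint 5: a2 + a3 = 8, and every other listed constraint is also met.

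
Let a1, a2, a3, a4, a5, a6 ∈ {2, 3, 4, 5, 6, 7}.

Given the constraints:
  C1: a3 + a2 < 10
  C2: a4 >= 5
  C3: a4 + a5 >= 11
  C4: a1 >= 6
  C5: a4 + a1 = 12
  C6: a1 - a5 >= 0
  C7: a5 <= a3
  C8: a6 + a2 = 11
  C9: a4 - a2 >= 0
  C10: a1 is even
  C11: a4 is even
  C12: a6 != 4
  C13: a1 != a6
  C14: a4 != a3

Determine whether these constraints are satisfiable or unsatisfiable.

Satisfiable

One satisfying assignment is a1 = 6, a2 = 4, a3 = 5, a4 = 6, a5 = 5, a6 = 7.
For the less obvious constraints — constraint 1: a3 + a2 = 9; constraint 3: a4 + a5 = 11 — and the others hold by inspection.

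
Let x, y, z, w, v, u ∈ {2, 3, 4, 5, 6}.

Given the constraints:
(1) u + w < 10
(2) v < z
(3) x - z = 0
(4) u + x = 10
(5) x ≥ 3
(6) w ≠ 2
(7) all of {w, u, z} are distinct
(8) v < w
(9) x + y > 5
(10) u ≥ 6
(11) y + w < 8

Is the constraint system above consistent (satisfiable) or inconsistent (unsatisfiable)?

Setting (x, y, z, w, v, u) = (4, 2, 4, 3, 2, 6) satisfies everything: constraint 1: u + w = 9; constraint 3: x - z = 0, and the others follow.

Satisfiable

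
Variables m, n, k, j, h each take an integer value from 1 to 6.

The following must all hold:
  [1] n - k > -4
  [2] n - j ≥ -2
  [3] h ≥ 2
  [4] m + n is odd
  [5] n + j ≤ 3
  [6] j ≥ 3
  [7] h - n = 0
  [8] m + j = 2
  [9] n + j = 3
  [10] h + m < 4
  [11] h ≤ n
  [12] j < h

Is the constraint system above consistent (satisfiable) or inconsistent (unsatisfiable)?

From constraints 3 and 11: n ≥ h ≥ 2. From constraint 6: j ≥ 3. Hence n + j ≥ 5. But constraint 9 requires n + j = 3, and 3 < 5. Contradiction.

Unsatisfiable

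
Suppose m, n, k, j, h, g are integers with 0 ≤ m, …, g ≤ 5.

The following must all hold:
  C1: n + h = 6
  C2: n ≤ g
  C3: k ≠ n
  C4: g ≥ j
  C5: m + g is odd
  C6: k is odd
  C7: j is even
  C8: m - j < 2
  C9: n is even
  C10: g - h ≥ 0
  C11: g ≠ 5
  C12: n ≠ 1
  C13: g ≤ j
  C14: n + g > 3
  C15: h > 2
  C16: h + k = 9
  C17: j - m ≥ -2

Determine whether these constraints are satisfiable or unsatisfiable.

Satisfiable

Take m = 3, n = 2, k = 5, j = 4, h = 4, g = 4. Then constraint 1: n + h = 6; constraint 8: m - j = -1; constraint 10: g - h = 0, and every other listed constraint is also met.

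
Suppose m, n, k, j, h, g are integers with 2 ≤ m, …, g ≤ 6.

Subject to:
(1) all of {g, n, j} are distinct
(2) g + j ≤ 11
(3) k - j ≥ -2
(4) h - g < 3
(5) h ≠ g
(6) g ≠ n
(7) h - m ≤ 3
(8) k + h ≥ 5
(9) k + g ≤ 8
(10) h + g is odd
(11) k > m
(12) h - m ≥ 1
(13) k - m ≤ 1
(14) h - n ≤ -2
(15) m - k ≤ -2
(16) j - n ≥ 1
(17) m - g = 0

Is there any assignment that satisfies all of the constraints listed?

Unsatisfiable

Constraints 3, 12, 13, 14, and 16 give n − h ≥ 2, h − m ≥ 1, m − k ≥ -1, k − j ≥ -2, j − n ≥ 1.
Adding all 5 inequalities: the left sides telescope to 0, and the right sides sum to 2 + 1 + (-1) + (-2) + 1 = 1. So 0 ≥ 1, which is false.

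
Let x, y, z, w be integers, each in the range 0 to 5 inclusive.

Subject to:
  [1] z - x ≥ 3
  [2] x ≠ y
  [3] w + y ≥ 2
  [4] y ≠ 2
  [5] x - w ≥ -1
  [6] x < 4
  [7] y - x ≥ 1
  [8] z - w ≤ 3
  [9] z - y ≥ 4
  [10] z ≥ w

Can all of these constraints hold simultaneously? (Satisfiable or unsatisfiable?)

Constraints 5, 7, 8, and 9 give z − y ≥ 4, y − x ≥ 1, x − w ≥ -1, w − z ≥ -3.
Adding all 4 inequalities: the left sides telescope to 0, and the right sides sum to 4 + 1 + (-1) + (-3) = 1. So 0 ≥ 1, which is false.

Unsatisfiable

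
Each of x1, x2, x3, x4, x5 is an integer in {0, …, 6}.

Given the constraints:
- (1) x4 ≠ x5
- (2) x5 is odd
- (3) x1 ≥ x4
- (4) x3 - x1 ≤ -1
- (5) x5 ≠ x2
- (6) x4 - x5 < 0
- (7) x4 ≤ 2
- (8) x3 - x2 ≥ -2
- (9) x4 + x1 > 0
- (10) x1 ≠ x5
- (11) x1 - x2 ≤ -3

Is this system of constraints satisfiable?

Unsatisfiable

Constraints 4, 8, and 11 give x1 − x3 ≥ 1, x3 − x2 ≥ -2, x2 − x1 ≥ 3.
Adding all 3 inequalities: the left sides telescope to 0, and the right sides sum to 1 + (-2) + 3 = 2. So 0 ≥ 2, which is false.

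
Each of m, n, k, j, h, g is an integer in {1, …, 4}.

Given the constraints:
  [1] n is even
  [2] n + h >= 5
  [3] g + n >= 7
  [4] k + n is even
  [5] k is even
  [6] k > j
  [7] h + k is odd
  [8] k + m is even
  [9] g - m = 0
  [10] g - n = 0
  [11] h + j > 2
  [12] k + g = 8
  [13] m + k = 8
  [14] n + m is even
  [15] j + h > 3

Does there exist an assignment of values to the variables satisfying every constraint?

Satisfiable

The assignment m = 4, n = 4, k = 4, j = 3, h = 1, g = 4 works:
  constraint 2 holds since n + h = 5.
  constraint 3 holds since g + n = 8.
The rest check out directly.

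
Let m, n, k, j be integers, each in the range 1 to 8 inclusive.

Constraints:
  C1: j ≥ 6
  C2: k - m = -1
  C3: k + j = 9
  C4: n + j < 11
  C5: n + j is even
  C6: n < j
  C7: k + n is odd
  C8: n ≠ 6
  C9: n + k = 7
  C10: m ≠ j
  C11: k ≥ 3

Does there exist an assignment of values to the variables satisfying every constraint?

Try m = 4, n = 4, k = 3, j = 6.
Check constraint 2: k - m = -1; constraint 3: k + j = 9; constraint 4: n + j = 10. The remaining constraints are straightforward to verify.

Satisfiable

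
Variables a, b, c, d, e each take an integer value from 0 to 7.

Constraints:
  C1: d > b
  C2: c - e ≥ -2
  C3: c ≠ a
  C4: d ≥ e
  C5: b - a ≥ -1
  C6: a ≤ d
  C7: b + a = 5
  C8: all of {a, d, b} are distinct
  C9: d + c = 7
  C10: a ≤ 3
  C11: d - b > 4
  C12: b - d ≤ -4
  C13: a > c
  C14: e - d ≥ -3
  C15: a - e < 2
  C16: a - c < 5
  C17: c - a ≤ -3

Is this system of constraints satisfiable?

Constraints 2, 5, 12, 14, and 17 give d − b ≥ 4, b − a ≥ -1, a − c ≥ 3, c − e ≥ -2, e − d ≥ -3.
Adding all 5 inequalities: the left sides telescope to 0, and the right sides sum to 4 + (-1) + 3 + (-2) + (-3) = 1. So 0 ≥ 1, which is false.

Unsatisfiable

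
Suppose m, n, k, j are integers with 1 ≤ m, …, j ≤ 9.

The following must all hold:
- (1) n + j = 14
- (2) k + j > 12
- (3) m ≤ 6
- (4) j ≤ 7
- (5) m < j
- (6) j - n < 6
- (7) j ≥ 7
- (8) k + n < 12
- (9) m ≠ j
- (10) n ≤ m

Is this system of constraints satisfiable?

From constraints 3 and 10: n ≤ m ≤ 6. From constraint 4: j ≤ 7. Hence n + j ≤ 13. But constraint 1 requires n + j = 14, and 14 > 13. Contradiction.

Unsatisfiable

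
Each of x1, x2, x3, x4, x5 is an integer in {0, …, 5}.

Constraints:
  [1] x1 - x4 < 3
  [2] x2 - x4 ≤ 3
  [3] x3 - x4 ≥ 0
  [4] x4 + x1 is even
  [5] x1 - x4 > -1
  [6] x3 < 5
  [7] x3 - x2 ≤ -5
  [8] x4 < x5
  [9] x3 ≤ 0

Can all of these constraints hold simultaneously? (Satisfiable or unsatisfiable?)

Unsatisfiable

Constraints 2, 3, and 7 give x3 − x4 ≥ 0, x4 − x2 ≥ -3, x2 − x3 ≥ 5.
Adding all 3 inequalities: the left sides telescope to 0, and the right sides sum to 0 + (-3) + 5 = 2. So 0 ≥ 2, which is false.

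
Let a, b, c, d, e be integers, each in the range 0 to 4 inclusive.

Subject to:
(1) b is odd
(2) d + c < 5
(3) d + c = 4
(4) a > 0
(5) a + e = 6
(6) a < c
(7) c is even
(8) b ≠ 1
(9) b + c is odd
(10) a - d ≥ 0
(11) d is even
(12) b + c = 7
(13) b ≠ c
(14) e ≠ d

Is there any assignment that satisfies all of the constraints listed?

Try a = 3, b = 3, c = 4, d = 0, e = 3.
Check constraint 2: d + c = 4; constraint 3: d + c = 4. The remaining constraints are straightforward to verify.

Satisfiable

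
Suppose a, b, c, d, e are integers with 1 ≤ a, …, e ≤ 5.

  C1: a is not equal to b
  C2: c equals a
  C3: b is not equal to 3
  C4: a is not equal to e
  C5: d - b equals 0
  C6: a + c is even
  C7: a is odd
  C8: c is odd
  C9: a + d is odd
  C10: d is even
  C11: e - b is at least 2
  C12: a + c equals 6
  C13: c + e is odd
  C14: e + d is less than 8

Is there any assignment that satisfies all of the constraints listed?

Satisfiable

Take a = 3, b = 2, c = 3, d = 2, e = 4. Then constraint 5: d - b = 0; constraint 11: e - b = 2; constraint 12: a + c = 6, and every other listed constraint is also met.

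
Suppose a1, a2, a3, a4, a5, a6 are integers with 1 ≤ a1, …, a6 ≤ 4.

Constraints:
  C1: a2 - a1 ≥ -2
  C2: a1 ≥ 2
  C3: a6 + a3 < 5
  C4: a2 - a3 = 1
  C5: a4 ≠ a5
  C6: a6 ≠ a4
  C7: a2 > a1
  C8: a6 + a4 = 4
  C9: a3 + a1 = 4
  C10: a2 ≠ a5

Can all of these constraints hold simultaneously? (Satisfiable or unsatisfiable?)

Setting (a1, a2, a3, a4, a5, a6) = (2, 3, 2, 3, 2, 1) satisfies everything: constraint 1: a2 - a1 = 1; constraint 3: a6 + a3 = 3, and the others follow.

Satisfiable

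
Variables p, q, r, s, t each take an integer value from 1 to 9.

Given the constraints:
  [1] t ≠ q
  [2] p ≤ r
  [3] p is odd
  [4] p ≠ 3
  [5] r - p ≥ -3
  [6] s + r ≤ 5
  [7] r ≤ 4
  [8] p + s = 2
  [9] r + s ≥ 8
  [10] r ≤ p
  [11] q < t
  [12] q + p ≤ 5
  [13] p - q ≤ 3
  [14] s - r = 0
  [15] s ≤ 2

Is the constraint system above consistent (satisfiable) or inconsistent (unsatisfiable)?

Unsatisfiable

From constraint 7: r ≤ 4. From constraint 15: s ≤ 2. Hence r + s ≤ 6. But constraint 9 requires r + s ≥ 8, and 8 > 6. Contradiction.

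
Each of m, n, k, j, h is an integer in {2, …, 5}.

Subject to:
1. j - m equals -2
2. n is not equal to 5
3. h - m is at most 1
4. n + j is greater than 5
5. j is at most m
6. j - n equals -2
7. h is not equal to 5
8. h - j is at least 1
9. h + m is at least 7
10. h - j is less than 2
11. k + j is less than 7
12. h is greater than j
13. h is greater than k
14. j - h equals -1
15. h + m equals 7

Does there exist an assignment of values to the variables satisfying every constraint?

Satisfiable

The assignment m = 4, n = 4, k = 2, j = 2, h = 3 works:
  constraint 1 holds since j - m = -2.
  constraint 3 holds since h - m = -1.
The rest check out directly.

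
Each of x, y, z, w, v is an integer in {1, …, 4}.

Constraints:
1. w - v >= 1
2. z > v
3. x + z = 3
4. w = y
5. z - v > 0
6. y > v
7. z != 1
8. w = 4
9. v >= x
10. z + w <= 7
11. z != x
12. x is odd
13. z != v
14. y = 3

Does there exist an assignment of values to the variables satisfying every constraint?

Unsatisfiable

Constraint 8 fixes w = 4 and constraint 14 fixes y = 3, but constraint 4 requires w = y. Since 4 ≠ 3, contradiction.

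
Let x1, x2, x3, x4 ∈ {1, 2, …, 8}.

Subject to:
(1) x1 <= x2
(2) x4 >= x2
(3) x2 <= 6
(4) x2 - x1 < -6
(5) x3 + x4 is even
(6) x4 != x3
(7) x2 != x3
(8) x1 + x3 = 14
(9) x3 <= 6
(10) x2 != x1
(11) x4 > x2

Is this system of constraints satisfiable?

From constraints 1 and 3: x1 ≤ x2 ≤ 6. From constraint 9: x3 ≤ 6. Hence x1 + x3 ≤ 12. But constraint 8 requires x1 + x3 = 14, and 14 > 12. Contradiction.

Unsatisfiable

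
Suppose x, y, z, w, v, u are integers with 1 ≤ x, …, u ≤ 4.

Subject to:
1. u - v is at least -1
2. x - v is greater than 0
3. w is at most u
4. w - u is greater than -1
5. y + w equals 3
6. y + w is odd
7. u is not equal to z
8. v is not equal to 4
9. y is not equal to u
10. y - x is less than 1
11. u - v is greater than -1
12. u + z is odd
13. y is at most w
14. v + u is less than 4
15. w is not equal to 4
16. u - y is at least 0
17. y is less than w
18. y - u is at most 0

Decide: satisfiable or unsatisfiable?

Try x = 2, y = 1, z = 1, w = 2, v = 1, u = 2.
Check constraint 1: u - v = 1; constraint 2: x - v = 1; constraint 4: w - u = 0. The remaining constraints are straightforward to verify.

Satisfiable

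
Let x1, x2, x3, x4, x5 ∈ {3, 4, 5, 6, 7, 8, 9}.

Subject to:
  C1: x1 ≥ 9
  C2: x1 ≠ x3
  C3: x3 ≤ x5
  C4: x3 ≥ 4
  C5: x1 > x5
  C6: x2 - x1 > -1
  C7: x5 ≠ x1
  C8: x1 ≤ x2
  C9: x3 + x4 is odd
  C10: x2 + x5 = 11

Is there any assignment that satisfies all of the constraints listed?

From constraints 1 and 8: x2 ≥ x1 ≥ 9. From constraints 3 and 4: x5 ≥ x3 ≥ 4. Hence x2 + x5 ≥ 13. But constraint 10 requires x2 + x5 = 11, and 11 < 13. Contradiction.

Unsatisfiable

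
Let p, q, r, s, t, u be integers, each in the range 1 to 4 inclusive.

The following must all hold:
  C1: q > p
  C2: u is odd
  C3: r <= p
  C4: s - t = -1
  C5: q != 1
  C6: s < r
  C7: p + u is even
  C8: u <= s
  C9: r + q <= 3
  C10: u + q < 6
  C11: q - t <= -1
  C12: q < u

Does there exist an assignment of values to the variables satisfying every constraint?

Unsatisfiable

Constraints 1, 3, 6, 8, and 12 give r ≤ p, p < q, q < u, u ≤ s, s < r. Chaining: r ≤ p < q < u ≤ s < r, which forces r < r — impossible.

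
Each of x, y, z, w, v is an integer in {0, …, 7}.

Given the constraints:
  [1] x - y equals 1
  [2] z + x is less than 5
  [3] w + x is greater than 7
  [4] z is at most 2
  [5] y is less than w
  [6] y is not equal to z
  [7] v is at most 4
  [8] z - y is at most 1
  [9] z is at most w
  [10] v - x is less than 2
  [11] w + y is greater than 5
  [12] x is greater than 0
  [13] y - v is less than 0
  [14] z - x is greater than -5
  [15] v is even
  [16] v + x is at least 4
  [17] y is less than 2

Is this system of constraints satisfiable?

Try x = 2, y = 1, z = 0, w = 6, v = 2.
Check constraint 1: x - y = 1; constraint 2: z + x = 2. The remaining constraints are straightforward to verify.

Satisfiable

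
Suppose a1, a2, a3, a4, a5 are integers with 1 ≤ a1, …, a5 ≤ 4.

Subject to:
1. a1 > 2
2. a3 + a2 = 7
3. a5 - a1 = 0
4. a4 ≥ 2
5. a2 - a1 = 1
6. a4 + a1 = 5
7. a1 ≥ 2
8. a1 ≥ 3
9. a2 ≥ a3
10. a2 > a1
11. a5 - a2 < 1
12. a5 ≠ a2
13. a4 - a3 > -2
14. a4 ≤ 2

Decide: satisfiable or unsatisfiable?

Setting (a1, a2, a3, a4, a5) = (3, 4, 3, 2, 3) satisfies everything: constraint 2: a3 + a2 = 7; constraint 3: a5 - a1 = 0, and the others follow.

Satisfiable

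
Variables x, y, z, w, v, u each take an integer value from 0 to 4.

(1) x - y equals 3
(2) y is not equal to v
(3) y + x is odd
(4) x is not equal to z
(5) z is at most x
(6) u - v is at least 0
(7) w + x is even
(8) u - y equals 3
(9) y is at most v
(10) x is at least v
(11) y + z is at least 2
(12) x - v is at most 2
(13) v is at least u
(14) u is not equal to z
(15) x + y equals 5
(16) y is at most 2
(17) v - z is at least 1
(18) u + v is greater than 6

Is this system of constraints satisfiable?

One satisfying assignment is x = 4, y = 1, z = 1, w = 0, v = 4, u = 4.
For the less obvious constraints — constraint 1: x - y = 3; constraint 6: u - v = 0 — and the others hold by inspection.

Satisfiable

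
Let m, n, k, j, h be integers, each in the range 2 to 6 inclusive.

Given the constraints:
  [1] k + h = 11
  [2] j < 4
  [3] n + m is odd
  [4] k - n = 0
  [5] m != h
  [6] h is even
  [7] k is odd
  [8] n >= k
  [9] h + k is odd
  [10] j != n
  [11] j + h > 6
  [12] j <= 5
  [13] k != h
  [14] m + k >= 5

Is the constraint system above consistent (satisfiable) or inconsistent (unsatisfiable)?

Satisfiable

The assignment m = 2, n = 5, k = 5, j = 3, h = 6 works:
  constraint 1 holds since k + h = 11.
  constraint 4 holds since k - n = 0.
  constraint 11 holds since j + h = 9.
The rest check out directly.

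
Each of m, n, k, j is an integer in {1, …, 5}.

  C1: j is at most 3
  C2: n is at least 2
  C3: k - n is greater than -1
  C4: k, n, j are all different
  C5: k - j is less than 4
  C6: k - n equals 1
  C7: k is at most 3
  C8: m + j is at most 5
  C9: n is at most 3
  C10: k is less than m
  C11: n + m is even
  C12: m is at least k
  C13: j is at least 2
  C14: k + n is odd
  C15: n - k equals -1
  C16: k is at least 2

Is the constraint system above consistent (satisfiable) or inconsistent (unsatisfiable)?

Constraints 1, 2, 7, 9, 13, and 16 confine each of k, n, j to the 2 values {2, 3}.
Constraint 4 requires all 3 of them to be distinct, but only 2 values are available — impossible by the pigeonhole principle.

Unsatisfiable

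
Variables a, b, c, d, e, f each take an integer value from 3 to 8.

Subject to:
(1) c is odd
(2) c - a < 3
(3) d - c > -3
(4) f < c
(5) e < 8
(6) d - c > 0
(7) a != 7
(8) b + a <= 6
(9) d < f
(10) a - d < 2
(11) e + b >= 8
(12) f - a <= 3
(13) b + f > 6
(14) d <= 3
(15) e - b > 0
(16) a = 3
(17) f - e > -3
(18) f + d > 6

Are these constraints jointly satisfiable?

Unsatisfiable

Constraints 4, 6, and 9 give f < c, c < d, d < f. Chaining: f < c < d < f, which forces f < f — impossible.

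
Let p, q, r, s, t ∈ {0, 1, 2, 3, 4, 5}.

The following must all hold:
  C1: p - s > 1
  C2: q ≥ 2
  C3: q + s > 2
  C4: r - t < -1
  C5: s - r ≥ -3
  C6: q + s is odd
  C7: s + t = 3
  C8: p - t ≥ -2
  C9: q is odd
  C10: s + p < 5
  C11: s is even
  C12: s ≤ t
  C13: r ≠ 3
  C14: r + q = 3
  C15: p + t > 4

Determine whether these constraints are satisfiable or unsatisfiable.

Setting (p, q, r, s, t) = (4, 3, 0, 0, 3) satisfies everything: constraint 1: p - s = 4; constraint 3: q + s = 3; constraint 4: r - t = -3, and the others follow.

Satisfiable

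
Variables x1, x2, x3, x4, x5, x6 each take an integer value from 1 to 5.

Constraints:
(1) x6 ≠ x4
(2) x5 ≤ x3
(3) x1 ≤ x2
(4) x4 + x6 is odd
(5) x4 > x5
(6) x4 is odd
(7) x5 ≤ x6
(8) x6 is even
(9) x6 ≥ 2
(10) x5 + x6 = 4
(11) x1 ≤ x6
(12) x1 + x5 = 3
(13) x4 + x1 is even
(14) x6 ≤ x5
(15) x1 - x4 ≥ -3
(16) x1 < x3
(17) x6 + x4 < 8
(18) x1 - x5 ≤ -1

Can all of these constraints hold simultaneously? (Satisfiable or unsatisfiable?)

Satisfiable

One satisfying assignment is x1 = 1, x2 = 5, x3 = 5, x4 = 3, x5 = 2, x6 = 2.
For the less obvious constraints — constraint 10: x5 + x6 = 4; constraint 12: x1 + x5 = 3; constraint 15: x1 - x4 = -2 — and the others hold by inspection.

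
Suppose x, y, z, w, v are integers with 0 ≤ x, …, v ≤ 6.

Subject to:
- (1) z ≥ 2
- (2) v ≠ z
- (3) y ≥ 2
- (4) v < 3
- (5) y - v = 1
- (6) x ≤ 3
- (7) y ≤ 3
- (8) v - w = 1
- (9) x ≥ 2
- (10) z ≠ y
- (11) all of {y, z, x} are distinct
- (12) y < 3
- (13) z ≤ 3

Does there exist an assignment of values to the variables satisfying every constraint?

Constraints 1, 3, 6, 7, 9, and 13 confine each of y, z, x to the 2 values {2, 3}.
Constraint 11 requires all 3 of them to be distinct, but only 2 values are available — impossible by the pigeonhole principle.

Unsatisfiable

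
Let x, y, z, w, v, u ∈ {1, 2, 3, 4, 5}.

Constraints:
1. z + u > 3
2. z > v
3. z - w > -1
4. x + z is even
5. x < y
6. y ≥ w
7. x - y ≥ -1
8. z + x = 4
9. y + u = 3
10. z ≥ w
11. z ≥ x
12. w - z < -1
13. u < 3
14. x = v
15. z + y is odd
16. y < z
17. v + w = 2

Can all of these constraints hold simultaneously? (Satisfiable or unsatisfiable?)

One satisfying assignment is x = 1, y = 2, z = 3, w = 1, v = 1, u = 1.
For the less obvious constraints — constraint 1: z + u = 4; constraint 3: z - w = 2; constraint 7: x - y = -1 — and the others hold by inspection.

Satisfiable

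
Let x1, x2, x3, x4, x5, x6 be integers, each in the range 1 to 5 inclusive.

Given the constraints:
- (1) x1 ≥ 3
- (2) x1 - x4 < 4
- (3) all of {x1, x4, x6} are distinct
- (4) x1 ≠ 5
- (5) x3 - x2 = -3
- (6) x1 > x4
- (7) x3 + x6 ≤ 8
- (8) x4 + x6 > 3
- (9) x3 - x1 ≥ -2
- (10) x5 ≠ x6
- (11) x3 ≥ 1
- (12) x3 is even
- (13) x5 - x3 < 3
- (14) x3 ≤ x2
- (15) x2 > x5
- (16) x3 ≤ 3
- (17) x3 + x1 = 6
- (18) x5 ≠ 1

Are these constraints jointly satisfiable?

One satisfying assignment is x1 = 4, x2 = 5, x3 = 2, x4 = 2, x5 = 4, x6 = 3.
For the less obvious constraints — constraint 2: x1 - x4 = 2; constraint 5: x3 - x2 = -3; constraint 7: x3 + x6 = 5 — and the others hold by inspection.

Satisfiable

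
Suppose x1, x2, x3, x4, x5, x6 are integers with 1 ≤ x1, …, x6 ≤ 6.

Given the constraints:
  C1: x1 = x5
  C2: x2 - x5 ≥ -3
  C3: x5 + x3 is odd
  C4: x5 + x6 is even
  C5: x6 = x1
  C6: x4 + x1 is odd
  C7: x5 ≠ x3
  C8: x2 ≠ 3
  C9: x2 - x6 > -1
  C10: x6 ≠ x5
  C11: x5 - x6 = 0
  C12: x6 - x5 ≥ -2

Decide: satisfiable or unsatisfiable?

Unsatisfiable

From constraints 1 and 5, x6 = x1 = x5, so x6 = x5. But constraint 10 says x6 ≠ x5. Contradiction.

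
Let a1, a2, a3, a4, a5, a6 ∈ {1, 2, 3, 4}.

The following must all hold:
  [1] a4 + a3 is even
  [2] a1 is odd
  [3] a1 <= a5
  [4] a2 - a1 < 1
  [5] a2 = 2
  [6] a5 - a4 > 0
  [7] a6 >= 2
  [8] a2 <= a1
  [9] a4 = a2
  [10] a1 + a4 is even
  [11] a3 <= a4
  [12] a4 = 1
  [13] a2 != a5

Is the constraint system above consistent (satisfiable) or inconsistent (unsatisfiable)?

Unsatisfiable

Constraint 12 fixes a4 = 1 and constraint 5 fixes a2 = 2, but constraint 9 requires a4 = a2. Since 1 ≠ 2, contradiction.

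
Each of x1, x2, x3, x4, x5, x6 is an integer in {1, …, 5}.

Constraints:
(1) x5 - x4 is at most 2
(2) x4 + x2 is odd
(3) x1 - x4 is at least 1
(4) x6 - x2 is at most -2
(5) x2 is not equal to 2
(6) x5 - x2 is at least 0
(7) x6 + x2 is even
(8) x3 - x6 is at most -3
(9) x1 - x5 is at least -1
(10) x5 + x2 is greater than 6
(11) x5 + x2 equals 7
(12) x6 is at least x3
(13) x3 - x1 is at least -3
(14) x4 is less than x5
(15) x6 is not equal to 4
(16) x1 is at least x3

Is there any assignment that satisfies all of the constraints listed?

Constraints 1, 3, 4, 6, 8, and 13 give x3 − x1 ≥ -3, x1 − x4 ≥ 1, x4 − x5 ≥ -2, x5 − x2 ≥ 0, x2 − x6 ≥ 2, x6 − x3 ≥ 3.
Adding all 6 inequalities: the left sides telescope to 0, and the right sides sum to (-3) + 1 + (-2) + 0 + 2 + 3 = 1. So 0 ≥ 1, which is false.

Unsatisfiable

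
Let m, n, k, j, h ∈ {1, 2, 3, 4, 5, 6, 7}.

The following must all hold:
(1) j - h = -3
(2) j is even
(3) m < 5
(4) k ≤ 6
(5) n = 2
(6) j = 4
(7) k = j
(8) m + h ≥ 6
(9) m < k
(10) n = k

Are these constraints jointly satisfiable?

Unsatisfiable

Constraint 5 fixes n = 2 and constraint 6 fixes j = 4. Constraints 7 and 10 give n = k = j, so n = j. But 2 ≠ 4 — contradiction.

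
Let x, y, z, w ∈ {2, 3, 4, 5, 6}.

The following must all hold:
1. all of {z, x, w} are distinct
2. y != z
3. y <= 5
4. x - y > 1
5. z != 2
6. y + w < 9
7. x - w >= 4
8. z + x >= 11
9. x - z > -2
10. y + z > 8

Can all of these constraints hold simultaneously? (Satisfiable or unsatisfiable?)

One satisfying assignment is x = 6, y = 4, z = 5, w = 2.
For the less obvious constraints — constraint 4: x - y = 2; constraint 6: y + w = 6; constraint 7: x - w = 4 — and the others hold by inspection.

Satisfiable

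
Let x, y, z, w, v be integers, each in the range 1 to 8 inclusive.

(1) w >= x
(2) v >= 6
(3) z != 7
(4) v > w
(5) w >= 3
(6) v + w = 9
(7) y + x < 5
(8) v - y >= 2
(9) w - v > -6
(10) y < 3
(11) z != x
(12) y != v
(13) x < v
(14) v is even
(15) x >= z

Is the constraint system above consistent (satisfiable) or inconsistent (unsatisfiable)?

Satisfiable

The assignment x = 3, y = 1, z = 1, w = 3, v = 6 works:
  constraint 6 holds since v + w = 9.
  constraint 7 holds since y + x = 4.
  constraint 8 holds since v - y = 5.
The rest check out directly.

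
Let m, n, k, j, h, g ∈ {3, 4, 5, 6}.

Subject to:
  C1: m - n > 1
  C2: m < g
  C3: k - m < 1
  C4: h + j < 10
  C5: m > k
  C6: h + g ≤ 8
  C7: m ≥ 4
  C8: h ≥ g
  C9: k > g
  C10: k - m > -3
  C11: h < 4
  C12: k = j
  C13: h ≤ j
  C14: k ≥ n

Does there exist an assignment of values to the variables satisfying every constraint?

Constraints 2, 5, and 9 give m < g, g < k, k < m. Chaining: m < g < k < m, which forces m < m — impossible.

Unsatisfiable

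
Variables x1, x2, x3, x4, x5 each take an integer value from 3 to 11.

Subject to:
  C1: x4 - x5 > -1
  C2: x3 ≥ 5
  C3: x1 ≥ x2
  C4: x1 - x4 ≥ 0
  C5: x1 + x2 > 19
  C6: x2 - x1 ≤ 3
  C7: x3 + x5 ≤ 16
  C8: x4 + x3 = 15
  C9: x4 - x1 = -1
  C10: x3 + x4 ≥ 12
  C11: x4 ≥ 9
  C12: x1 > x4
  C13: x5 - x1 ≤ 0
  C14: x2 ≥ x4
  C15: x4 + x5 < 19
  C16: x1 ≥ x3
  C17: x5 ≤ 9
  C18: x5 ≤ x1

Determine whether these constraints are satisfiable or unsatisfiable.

Satisfiable

Take x1 = 10, x2 = 10, x3 = 6, x4 = 9, x5 = 9. Then constraint 1: x4 - x5 = 0; constraint 4: x1 - x4 = 1, and every other listed constraint is also met.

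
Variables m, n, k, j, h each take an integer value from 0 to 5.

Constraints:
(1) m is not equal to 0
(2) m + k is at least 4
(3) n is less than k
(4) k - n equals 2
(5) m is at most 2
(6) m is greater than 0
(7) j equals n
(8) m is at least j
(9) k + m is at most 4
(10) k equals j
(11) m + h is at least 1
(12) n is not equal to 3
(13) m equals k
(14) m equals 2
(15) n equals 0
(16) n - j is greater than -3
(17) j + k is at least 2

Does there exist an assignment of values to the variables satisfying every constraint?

Unsatisfiable

Constraint 14 fixes m = 2 and constraint 15 fixes n = 0. Constraints 7, 10, and 13 give m = k = j = n, so m = n. But 2 ≠ 0 — contradiction.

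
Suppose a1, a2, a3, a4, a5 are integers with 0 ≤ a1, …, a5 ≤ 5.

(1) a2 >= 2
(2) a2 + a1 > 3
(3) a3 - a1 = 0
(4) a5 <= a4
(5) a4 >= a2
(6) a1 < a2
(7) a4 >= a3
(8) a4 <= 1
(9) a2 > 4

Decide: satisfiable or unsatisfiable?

Unsatisfiable

From constraint 9: a2 ≥ 5. From constraints 5 and 8: a2 ≤ a4 and a4 ≤ 1, so a2 ≤ 1. But 1 < 5, so no value of a2 works.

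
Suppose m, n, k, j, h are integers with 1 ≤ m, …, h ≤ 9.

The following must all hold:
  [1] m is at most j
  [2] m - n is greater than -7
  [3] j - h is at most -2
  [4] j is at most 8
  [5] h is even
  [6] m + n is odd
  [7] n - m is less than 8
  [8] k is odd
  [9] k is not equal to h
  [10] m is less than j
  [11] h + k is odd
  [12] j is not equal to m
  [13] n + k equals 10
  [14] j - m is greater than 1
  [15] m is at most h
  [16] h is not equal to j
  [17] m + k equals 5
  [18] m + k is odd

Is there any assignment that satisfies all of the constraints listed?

Satisfiable

Setting (m, n, k, j, h) = (2, 7, 3, 4, 8) satisfies everything: constraint 2: m - n = -5; constraint 3: j - h = -4, and the others follow.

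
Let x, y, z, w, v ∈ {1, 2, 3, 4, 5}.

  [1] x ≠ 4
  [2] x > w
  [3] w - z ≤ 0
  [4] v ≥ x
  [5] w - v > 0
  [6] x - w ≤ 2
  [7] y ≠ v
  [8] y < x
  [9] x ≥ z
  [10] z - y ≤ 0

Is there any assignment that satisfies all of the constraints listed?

Unsatisfiable

Constraints 2, 4, and 5 give v < w, w < x, x ≤ v. Chaining: v < w < x ≤ v, which forces v < v — impossible.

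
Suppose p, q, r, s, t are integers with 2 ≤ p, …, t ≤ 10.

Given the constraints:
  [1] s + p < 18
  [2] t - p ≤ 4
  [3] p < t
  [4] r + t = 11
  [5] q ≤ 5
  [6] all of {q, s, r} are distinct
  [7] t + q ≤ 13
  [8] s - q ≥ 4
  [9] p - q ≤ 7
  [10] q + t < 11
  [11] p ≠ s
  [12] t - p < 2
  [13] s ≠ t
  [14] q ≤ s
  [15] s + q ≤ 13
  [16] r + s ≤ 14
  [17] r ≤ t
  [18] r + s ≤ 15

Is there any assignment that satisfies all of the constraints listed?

Satisfiable

Setting (p, q, r, s, t) = (7, 2, 3, 9, 8) satisfies everything: constraint 1: s + p = 16; constraint 2: t - p = 1; constraint 4: r + t = 11, and the others follow.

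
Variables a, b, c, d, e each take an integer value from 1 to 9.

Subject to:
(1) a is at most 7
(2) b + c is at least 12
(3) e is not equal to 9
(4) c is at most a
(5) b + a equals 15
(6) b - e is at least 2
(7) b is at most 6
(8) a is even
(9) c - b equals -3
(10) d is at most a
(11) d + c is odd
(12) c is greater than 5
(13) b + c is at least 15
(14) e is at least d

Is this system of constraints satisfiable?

From constraint 7: b ≤ 6. From constraints 1 and 4: c ≤ a ≤ 7. Hence b + c ≤ 13. But constraint 13 requires b + c ≥ 15, and 15 > 13. Contradiction.

Unsatisfiable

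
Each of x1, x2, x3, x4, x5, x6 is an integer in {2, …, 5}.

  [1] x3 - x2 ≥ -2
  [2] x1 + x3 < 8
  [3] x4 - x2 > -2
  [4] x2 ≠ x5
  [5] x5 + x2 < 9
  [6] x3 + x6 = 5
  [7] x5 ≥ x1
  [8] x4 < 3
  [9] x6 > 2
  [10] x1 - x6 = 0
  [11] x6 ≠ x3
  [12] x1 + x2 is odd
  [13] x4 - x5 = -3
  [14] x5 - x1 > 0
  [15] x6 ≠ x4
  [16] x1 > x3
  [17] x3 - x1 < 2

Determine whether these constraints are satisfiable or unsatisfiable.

Satisfiable

Setting (x1, x2, x3, x4, x5, x6) = (3, 2, 2, 2, 5, 3) satisfies everything: constraint 1: x3 - x2 = 0; constraint 2: x1 + x3 = 5, and the others follow.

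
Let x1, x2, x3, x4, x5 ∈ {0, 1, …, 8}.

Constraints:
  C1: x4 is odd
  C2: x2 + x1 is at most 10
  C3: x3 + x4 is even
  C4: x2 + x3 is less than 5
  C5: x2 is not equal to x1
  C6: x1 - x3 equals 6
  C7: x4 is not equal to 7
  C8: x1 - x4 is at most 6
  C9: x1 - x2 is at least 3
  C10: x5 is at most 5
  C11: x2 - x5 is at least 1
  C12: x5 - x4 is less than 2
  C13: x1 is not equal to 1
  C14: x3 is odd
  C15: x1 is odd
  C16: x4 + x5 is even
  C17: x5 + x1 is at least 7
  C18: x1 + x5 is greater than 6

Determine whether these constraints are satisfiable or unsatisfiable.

Satisfiable

One satisfying assignment is x1 = 7, x2 = 3, x3 = 1, x4 = 1, x5 = 1.
For the less obvious constraints — constraint 2: x2 + x1 = 10; constraint 4: x2 + x3 = 4 — and the others hold by inspection.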